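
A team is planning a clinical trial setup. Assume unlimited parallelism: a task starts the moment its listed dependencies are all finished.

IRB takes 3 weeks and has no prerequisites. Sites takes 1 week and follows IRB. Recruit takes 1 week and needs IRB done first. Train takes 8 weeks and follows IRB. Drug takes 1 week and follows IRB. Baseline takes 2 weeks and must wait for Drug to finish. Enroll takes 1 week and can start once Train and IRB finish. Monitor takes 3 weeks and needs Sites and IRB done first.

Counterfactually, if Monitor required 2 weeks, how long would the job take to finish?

12

Actual critical path: IRB→Train→Enroll = 3+8+1 = 12 ⇒ 12 weeks.
Monitor is off the critical path — its longest chain is 7 weeks, giving 5 of slack.
That remains the longest chain; total 12 weeks.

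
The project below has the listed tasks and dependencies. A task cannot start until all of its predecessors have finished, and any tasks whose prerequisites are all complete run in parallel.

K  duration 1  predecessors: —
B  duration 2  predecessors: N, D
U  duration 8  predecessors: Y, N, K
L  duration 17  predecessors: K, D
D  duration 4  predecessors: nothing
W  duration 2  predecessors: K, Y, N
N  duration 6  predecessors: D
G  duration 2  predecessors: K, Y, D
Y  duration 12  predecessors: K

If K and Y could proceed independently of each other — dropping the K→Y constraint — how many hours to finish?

Original critical path: K→Y→U = 1+12+8 = 21 ⇒ 21 hours.
Without K→Y, Y's earliest start moves from 1 to 0.
New critical path: D→L = 4+17 = 21 ⇒ 21 hours.

21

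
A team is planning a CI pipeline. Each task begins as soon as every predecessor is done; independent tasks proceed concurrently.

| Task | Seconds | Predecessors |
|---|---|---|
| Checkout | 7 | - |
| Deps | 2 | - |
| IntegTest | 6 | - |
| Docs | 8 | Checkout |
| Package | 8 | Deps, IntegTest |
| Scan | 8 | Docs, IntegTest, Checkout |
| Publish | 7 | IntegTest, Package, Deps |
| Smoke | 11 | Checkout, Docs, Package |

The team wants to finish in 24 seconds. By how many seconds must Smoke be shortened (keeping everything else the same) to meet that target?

Current finish: 26 seconds; target: 24.
Smoke is on every critical path, so each second cut from Smoke cuts the finish by one (this holds down to a finish of 23).
Need 26 − 24 = 2 seconds off Smoke → Smoke becomes 9 seconds, finish becomes 24.

2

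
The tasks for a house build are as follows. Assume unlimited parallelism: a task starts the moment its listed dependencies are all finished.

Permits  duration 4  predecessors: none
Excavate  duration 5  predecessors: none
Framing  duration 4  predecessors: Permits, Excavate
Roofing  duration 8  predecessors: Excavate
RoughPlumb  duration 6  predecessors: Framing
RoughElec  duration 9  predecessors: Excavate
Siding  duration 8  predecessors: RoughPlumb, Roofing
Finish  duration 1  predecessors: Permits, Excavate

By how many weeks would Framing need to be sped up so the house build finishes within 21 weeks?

Current finish: 23 weeks; target: 21.
Framing is on every critical path, so each week cut from Framing cuts the finish by one (this holds down to a finish of 21).
Need 23 − 21 = 2 weeks off Framing → Framing becomes 2 weeks, finish becomes 21.

2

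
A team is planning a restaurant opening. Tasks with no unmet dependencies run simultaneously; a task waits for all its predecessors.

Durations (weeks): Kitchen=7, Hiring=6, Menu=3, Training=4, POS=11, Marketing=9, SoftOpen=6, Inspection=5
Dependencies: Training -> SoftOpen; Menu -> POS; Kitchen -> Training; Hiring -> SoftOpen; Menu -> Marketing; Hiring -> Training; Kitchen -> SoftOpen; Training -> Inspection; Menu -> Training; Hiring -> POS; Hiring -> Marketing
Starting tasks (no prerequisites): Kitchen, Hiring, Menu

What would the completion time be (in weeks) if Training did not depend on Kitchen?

Original critical path: Kitchen→Training→SoftOpen = 7+4+6 = 17 ⇒ 17 weeks.
Without Kitchen→Training, Training's earliest start moves from 7 to 6.
The longest chain is now Hiring→POS = 6+11 = 17, so the project takes 17 weeks.

17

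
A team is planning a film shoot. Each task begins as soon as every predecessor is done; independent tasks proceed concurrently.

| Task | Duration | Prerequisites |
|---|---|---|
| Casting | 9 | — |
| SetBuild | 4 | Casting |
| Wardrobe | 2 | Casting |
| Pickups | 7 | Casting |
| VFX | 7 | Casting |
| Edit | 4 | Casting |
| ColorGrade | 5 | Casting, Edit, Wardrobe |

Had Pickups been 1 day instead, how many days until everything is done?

18

As given, the longest chain is Casting→Edit→ColorGrade = 9+4+5 = 18, so the finish is 18 days.
The longest path through Pickups is only 16 days, so Pickups has float 2.
No other chain overtakes it, so the finish is 18 days.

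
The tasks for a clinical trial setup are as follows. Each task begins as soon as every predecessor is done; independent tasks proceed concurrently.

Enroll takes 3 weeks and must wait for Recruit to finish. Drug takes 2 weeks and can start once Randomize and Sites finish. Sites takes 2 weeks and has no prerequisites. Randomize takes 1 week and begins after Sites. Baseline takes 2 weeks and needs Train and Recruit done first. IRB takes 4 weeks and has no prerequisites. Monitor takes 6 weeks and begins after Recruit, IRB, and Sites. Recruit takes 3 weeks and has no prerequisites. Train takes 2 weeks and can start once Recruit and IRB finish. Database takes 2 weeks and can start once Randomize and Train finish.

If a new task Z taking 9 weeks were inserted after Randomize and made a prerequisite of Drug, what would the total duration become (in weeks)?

14

Originally the plan takes 10 weeks.
With Z inserted, Drug now waits for max(Randomize, Sites, Z).
New critical path: Sites→Randomize→Z→Drug = 2+1+9+2 = 14 ⇒ 14 weeks.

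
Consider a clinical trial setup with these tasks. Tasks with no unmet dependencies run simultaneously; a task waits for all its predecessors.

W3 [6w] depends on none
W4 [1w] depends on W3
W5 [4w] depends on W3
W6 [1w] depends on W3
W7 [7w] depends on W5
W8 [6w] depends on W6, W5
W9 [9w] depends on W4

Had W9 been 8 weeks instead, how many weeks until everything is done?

17

Actual critical path: W3→W5→W7 = 6+4+7 = 17 ⇒ 17 weeks.
W9 is off the critical path — its longest chain is 16 weeks, giving 1 of slack.
That remains the longest chain; total 17 weeks.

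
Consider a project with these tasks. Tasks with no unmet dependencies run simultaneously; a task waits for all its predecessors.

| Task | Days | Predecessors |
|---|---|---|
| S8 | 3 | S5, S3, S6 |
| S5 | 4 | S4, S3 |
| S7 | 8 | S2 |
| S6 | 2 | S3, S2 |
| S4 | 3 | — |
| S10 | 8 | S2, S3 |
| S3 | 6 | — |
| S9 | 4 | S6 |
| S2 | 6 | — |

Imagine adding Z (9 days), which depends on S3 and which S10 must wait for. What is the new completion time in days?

Originally the project takes 14 days.
With Z inserted, S10 now waits for max(S2, S3, Z).
New critical path: S3→Z→S10 = 6+9+8 = 23 ⇒ 23 days.

23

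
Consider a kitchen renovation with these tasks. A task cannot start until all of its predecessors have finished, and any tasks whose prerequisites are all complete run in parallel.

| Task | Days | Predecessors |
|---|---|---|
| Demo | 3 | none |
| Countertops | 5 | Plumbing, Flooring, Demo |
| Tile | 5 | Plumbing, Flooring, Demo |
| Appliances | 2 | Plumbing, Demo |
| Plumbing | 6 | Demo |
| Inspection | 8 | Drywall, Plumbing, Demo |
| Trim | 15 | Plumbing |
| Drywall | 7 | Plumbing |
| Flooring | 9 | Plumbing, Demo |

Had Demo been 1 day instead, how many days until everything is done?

22

Baseline: Demo→Plumbing→Drywall→Inspection = 3+6+7+8 = 24 → 24 days.
Demo lies on that path, so at 1 day the path becomes 22 days.
That remains the longest chain; total 22 days.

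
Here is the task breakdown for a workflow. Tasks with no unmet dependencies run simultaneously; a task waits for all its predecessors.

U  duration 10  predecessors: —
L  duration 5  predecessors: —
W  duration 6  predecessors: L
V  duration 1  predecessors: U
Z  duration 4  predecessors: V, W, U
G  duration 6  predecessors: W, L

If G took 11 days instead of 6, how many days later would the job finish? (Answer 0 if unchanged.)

5

Baseline: L→W→G = 5+6+6 = 17 → 17 days.
Since G is critical, the +5 change carries straight to that chain (now 22 days).
The critical path is still L→W→G; finish is now 22 days.
Change in finish: 22 − 17 = +5 days.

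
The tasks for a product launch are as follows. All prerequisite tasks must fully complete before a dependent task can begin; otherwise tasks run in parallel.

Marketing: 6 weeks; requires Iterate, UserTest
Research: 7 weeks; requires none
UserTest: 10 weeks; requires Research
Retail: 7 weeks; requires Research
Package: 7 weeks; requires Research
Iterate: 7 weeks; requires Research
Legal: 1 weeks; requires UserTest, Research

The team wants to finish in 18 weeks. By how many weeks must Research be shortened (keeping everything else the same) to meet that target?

5

Current finish: 23 weeks; target: 18.
Research is on every critical path, so each week cut from Research cuts the finish by one (this holds down to a finish of 17).
Need 23 − 18 = 5 weeks off Research → Research becomes 2 weeks, finish becomes 18.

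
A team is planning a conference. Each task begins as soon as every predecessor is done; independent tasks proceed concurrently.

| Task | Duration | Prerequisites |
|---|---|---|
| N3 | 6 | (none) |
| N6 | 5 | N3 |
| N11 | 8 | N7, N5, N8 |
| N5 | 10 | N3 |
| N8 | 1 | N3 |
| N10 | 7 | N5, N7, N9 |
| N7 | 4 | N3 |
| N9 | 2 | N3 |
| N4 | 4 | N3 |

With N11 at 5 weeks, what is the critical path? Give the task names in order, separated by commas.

Baseline: N3→N5→N11 = 6+10+8 = 24 → 24 weeks.
N11 lies on that path, so at 5 weeks the path becomes 21 weeks.
New critical path: N3→N5→N10 = 6+10+7 = 23 ⇒ 23 weeks.

N3, N5, N10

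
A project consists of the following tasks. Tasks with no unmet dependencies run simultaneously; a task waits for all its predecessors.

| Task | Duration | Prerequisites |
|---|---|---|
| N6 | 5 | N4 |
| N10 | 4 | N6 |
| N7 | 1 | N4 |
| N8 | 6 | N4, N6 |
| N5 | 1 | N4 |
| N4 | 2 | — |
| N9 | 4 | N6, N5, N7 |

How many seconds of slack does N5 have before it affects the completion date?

Critical path: N4→N6→N8 = 2+5+6 = 13, so the finish is 13 seconds.
The longest chain containing N5 totals 7 seconds.
Slack of N5 = 8 − 2 = 6 seconds.

6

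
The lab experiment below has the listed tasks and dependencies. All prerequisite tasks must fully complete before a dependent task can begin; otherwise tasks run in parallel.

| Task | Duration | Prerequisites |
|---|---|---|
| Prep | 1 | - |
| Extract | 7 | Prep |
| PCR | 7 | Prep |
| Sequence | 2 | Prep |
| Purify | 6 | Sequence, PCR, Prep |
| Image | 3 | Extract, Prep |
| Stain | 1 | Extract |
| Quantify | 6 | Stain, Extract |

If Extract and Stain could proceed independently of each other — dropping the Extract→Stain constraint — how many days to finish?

With the dependency in place, Prep→Extract→Stain→Quantify = 1+7+1+6 = 15 sets the finish at 15 days.
Without Extract→Stain, Stain's earliest start moves from 8 to 0.
The longest chain is now Prep→Extract→Quantify = 1+7+6 = 14, so the plan takes 14 days.

14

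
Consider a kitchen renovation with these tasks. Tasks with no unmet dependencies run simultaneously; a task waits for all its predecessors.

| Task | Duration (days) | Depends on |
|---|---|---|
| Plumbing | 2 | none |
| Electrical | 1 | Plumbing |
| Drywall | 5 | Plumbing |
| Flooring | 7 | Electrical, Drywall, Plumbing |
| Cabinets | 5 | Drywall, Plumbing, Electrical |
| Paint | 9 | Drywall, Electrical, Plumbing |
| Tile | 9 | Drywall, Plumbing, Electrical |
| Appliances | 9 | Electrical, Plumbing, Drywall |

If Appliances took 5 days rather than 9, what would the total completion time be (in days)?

Actual critical path: Plumbing→Drywall→Appliances = 2+5+9 = 16 ⇒ 16 days.
Appliances is on the critical path; changing it to 5 makes that path 12 days.
The binding chain switches to Plumbing→Drywall→Paint = 2+5+9 = 16; finish 16 days.

16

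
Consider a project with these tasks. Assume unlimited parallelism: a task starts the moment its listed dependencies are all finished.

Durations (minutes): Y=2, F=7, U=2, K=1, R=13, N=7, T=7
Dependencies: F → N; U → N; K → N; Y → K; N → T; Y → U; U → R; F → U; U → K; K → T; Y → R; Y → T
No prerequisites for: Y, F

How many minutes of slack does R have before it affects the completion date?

2

The longest chain is F→U→K→N→T = 7+2+1+7+7 = 24; overall finish 24 minutes.
The longest chain containing R totals 22 minutes.
So R can slip 24 − 22 = 2 minutes.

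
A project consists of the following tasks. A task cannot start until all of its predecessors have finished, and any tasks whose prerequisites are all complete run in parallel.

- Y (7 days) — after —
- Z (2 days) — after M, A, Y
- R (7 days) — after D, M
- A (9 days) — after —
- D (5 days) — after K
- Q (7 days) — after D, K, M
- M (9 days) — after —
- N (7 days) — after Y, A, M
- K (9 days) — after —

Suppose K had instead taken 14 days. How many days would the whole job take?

26

Actual critical path: K→D→Q = 9+5+7 = 21 ⇒ 21 days.
Since K is critical, the +5 change carries straight to that chain (now 26 days).
The critical path is still K→D→Q; finish is now 26 days.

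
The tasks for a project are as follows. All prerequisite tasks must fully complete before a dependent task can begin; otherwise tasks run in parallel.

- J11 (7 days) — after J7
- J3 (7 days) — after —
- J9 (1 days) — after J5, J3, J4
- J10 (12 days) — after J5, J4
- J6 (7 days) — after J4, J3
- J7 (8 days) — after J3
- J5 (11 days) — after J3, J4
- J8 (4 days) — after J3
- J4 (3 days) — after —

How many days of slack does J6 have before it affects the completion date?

J3→J5→J10 = 7+11+12 = 30 sets the makespan at 30 days.
Longest path through J6: 14 days (earliest finish 14, latest finish 30).
Float = 30 − 14 = 16.

16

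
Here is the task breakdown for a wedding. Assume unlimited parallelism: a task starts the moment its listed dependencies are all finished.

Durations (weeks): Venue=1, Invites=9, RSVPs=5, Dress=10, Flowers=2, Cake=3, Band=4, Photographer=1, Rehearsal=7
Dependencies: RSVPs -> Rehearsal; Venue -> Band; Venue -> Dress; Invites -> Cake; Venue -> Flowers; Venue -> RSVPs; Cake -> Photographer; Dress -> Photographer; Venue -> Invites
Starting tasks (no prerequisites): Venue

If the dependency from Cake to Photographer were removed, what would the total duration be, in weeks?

13

Before: longest chain Venue→Invites→Cake→Photographer = 1+9+3+1 = 14, finish 14.
Without Cake→Photographer, Photographer's earliest start moves from 13 to 11.
After: Venue→Invites→Cake = 1+9+3 = 13 → 13 weeks.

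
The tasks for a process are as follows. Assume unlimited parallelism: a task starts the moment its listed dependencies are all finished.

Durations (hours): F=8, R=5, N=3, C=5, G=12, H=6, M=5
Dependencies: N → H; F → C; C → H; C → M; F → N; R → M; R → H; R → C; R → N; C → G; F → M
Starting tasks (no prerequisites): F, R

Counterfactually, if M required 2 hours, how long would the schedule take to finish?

As given, the longest chain is F→C→G = 8+5+12 = 25, so the finish is 25 hours.
The longest path through M is only 18 hours, so M has float 7.
That remains the longest chain; total 25 hours.

25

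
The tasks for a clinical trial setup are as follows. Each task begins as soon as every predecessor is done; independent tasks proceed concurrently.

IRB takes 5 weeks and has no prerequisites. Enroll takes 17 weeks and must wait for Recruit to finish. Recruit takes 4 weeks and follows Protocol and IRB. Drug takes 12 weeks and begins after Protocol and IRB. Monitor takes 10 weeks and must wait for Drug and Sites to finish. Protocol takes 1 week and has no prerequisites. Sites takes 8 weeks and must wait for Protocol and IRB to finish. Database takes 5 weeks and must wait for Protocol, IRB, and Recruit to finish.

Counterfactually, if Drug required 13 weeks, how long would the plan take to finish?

The binding path is IRB→Drug→Monitor = 5+12+10 = 27; finish at 27 weeks.
Since Drug is critical, the +1 change carries straight to that chain (now 28 weeks).
No other chain overtakes it, so the finish is 28 weeks.

28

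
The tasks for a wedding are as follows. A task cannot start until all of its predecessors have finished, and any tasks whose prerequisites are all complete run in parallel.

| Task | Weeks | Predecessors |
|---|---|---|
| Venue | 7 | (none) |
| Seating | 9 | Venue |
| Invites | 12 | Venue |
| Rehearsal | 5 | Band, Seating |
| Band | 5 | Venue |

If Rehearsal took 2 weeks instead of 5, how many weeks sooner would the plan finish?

Critical path before the change: Venue→Seating→Rehearsal = 7+9+5 = 21 giving 21 weeks.
Rehearsal is on the critical path; changing it to 2 makes that path 18 weeks.
Now Venue→Invites = 7+12 = 19 is longest, so the finish becomes 19 weeks.
Change in finish: 19 − 21 = -2 weeks.

2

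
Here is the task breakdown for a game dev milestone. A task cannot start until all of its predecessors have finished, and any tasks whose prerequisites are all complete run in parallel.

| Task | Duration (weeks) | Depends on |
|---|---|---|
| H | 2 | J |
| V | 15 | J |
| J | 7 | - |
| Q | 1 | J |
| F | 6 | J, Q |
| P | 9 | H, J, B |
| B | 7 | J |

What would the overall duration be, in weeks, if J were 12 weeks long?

28

Actual critical path: J→B→P = 7+7+9 = 23 ⇒ 23 weeks.
J lies on that path, so at 12 weeks the path becomes 28 weeks.
No other chain overtakes it, so the finish is 28 weeks.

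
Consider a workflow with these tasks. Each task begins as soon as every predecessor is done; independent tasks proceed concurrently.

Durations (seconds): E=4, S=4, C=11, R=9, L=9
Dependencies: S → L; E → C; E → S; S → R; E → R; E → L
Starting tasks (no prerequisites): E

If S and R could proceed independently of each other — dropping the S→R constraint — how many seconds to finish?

17

Original critical path: E→S→R = 4+4+9 = 17 ⇒ 17 seconds.
Without S→R, R's earliest start moves from 8 to 4.
New critical path: E→S→L = 4+4+9 = 17 ⇒ 17 seconds.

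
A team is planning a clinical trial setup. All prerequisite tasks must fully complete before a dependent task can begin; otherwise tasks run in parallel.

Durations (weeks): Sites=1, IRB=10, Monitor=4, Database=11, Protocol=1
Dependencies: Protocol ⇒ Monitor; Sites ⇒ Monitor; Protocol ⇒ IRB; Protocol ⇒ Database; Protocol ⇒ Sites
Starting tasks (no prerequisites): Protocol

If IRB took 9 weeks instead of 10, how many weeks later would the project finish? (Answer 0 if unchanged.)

0

Critical path before the change: Protocol→Database = 1+11 = 12 giving 12 weeks.
IRB is off the critical path — its longest chain is 11 weeks, giving 1 of slack.
The critical path is still Protocol→Database; finish is now 12 weeks.
Change in finish: 12 − 12 = +0 weeks.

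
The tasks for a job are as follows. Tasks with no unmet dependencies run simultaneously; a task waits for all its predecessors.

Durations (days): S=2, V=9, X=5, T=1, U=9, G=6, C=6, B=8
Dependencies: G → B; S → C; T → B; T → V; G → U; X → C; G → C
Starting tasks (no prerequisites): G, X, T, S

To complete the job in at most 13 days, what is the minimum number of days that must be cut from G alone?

Current finish: 15 days; target: 13.
G is on every critical path, so each day cut from G cuts the finish by one (this holds down to a finish of 11).
Need 15 − 13 = 2 days off G → G becomes 4 days, finish becomes 13.

2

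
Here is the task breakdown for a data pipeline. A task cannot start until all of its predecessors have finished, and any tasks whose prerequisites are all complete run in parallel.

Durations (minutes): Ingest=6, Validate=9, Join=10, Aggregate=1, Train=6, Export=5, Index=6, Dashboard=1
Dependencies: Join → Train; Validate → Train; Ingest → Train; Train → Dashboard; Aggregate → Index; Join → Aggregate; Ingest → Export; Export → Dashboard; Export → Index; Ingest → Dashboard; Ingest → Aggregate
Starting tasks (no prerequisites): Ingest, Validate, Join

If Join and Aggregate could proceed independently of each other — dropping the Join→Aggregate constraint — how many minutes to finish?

Original critical path: Ingest→Export→Index = 6+5+6 = 17 ⇒ 17 minutes.
Without Join→Aggregate, Aggregate's earliest start moves from 10 to 6.
New critical path: Ingest→Export→Index = 6+5+6 = 17 ⇒ 17 minutes.

17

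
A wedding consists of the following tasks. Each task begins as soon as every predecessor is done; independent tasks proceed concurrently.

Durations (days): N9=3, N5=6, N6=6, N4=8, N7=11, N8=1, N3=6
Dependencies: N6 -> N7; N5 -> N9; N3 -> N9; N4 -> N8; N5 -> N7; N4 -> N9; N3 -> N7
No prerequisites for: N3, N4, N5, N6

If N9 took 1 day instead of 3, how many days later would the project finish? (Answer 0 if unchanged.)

Baseline: N3→N7 = 6+11 = 17 → 17 days.
The longest path through N9 is only 11 days, so N9 has float 6.
That remains the longest chain; total 17 days.
Change in finish: 17 − 17 = +0 days.

0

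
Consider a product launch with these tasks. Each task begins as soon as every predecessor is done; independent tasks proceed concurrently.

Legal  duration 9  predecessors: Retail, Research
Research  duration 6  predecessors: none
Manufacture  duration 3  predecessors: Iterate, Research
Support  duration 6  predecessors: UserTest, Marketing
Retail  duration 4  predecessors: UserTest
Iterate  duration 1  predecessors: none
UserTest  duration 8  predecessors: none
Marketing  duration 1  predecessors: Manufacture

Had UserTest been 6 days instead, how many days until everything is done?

19

Actual critical path: UserTest→Retail→Legal = 8+4+9 = 21 ⇒ 21 days.
Since UserTest is critical, the -2 change carries straight to that chain (now 19 days).
That remains the longest chain; total 19 days.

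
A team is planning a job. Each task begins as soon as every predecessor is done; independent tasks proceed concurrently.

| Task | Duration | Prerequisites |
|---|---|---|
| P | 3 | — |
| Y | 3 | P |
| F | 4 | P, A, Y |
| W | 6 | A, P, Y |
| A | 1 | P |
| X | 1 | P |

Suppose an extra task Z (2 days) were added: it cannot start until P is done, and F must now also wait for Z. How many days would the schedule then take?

12

Originally the schedule takes 12 days.
With Z inserted, F now waits for max(P, A, Y, Z).
New critical path: P→Y→W = 3+3+6 = 12 ⇒ 12 days.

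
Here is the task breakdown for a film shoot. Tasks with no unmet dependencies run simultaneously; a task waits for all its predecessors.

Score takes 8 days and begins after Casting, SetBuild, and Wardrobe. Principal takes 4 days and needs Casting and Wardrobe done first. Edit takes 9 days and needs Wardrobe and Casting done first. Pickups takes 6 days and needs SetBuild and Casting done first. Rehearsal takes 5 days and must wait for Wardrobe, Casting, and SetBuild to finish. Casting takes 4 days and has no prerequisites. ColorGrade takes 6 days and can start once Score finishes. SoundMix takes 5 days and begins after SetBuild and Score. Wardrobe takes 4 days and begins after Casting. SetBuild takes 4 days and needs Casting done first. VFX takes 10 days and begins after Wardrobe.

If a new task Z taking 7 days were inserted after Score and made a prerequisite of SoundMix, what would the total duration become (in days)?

28

Originally the schedule takes 22 days.
With Z inserted, SoundMix now waits for max(SetBuild, Score, Z).
New critical path: Casting→SetBuild→Score→Z→SoundMix = 4+4+8+7+5 = 28 ⇒ 28 days.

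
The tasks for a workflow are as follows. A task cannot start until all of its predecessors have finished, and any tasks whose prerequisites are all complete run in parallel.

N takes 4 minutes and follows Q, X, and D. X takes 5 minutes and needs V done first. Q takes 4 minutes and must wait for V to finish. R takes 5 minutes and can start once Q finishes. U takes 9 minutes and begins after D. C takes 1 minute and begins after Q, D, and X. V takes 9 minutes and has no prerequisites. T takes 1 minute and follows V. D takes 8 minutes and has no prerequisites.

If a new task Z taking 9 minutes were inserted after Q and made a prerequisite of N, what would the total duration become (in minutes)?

Originally the schedule takes 18 minutes.
With Z inserted, N now waits for max(Q, X, D, Z).
New critical path: V→Q→Z→N = 9+4+9+4 = 26 ⇒ 26 minutes.

26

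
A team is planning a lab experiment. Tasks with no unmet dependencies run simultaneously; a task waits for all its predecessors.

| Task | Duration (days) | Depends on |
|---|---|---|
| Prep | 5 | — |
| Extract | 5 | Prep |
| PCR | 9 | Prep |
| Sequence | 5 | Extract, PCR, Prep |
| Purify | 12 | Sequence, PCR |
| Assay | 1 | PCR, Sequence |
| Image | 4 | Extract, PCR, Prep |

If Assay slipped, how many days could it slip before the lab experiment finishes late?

Critical path: Prep→PCR→Sequence→Purify = 5+9+5+12 = 31, so the finish is 31 days.
Assay finishes as early as 20 and must finish by 31.
Slack of Assay = 30 − 19 = 11 days.

11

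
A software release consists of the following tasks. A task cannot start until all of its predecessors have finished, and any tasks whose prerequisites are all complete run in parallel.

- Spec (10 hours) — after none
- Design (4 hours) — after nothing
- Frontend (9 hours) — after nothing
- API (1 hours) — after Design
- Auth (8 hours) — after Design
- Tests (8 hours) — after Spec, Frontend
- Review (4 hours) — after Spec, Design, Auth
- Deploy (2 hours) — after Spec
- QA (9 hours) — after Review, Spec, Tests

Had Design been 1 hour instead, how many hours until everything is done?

The binding path is Spec→Tests→QA = 10+8+9 = 27; finish at 27 hours.
Design is off the critical path — its longest chain is 25 hours, giving 2 of slack.
That remains the longest chain; total 27 hours.

27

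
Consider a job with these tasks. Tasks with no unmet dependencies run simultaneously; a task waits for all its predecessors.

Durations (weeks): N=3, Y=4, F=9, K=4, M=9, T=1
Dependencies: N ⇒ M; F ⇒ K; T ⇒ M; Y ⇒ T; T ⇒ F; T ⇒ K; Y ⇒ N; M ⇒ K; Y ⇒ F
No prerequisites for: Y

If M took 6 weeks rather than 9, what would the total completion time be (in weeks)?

18

The binding path is Y→N→M→K = 4+3+9+4 = 20; finish at 20 weeks.
M lies on that path, so at 6 weeks the path becomes 17 weeks.
The binding chain switches to Y→T→F→K = 4+1+9+4 = 18; finish 18 weeks.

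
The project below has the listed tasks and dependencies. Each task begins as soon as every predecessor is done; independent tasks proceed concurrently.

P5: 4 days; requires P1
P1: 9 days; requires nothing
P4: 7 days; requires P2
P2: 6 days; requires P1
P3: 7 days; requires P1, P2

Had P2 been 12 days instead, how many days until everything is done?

Actual critical path: P1→P2→P3 = 9+6+7 = 22 ⇒ 22 days.
P2 lies on that path, so at 12 days the path becomes 28 days.
That remains the longest chain; total 28 days.

28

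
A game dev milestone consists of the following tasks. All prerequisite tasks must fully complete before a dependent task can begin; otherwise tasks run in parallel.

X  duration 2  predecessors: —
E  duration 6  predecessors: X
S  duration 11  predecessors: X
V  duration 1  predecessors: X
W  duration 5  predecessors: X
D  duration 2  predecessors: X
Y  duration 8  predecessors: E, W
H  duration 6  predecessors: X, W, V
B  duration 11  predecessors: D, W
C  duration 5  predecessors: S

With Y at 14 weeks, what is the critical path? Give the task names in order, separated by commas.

Baseline: X→S→C = 2+11+5 = 18 → 18 weeks.
The longest path through Y is only 16 weeks, so Y has float 2.
Now X→E→Y = 2+6+14 = 22 is longest, so the finish becomes 22 weeks.

X, E, Y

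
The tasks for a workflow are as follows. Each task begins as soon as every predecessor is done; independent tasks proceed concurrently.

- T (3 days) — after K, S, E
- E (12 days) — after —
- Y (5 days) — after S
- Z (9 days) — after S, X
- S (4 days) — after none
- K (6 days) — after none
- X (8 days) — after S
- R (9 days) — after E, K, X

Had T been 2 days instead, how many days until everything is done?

21

Critical path before the change: S→X→Z = 4+8+9 = 21 giving 21 days.
T has 6 days of float (longest path through it is 15).
That remains the longest chain; total 21 days.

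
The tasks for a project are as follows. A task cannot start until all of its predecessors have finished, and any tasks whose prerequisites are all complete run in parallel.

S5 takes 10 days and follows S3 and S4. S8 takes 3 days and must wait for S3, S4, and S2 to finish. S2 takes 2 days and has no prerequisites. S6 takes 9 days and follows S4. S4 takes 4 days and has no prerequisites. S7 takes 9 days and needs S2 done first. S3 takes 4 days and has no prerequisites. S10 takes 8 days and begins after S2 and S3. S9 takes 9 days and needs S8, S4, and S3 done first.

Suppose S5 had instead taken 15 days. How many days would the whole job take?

As given, the longest chain is S3→S8→S9 = 4+3+9 = 16, so the finish is 16 days.
The longest path through S5 is only 14 days, so S5 has float 2.
Now S3→S5 = 4+15 = 19 is longest, so the finish becomes 19 days.

19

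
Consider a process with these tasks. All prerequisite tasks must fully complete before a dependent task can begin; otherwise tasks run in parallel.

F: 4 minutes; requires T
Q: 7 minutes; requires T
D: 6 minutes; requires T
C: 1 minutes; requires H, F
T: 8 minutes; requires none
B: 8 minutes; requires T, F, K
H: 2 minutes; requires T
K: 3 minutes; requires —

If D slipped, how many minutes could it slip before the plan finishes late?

6

Critical path: T→F→B = 8+4+8 = 20, so the finish is 20 minutes.
The longest chain containing D totals 14 minutes.
Slack of D = 14 − 8 = 6 minutes.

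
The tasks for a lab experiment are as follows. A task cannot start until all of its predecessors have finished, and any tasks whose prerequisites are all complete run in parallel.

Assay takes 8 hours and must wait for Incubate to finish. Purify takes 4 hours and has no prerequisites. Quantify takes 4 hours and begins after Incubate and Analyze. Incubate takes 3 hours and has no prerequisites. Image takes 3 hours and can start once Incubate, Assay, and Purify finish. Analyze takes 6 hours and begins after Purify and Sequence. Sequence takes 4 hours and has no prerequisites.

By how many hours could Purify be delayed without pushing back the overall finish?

The longest chain is Incubate→Assay→Image = 3+8+3 = 14; overall finish 14 hours.
Longest path through Purify: 14 hours (earliest finish 4, latest finish 4).
So Purify can slip 4 − 4 = 0 hours.

0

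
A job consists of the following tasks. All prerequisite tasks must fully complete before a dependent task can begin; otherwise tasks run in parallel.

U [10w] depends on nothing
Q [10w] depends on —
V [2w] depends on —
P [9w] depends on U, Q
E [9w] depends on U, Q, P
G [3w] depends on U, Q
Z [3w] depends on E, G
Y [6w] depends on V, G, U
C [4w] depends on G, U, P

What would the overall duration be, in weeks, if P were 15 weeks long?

37

As given, the longest chain is U→P→E→Z = 10+9+9+3 = 31, so the finish is 31 weeks.
P lies on that path, so at 15 weeks the path becomes 37 weeks.
No other chain overtakes it, so the finish is 37 weeks.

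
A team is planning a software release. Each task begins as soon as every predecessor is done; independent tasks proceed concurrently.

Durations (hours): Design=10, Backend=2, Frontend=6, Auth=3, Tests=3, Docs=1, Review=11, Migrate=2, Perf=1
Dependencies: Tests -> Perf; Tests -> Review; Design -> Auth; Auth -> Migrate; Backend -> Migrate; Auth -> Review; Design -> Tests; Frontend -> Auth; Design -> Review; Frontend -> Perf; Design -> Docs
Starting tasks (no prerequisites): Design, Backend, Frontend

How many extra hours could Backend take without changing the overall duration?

Design→Auth→Review = 10+3+11 = 24 sets the makespan at 24 hours.
Longest path through Backend: 4 hours (earliest finish 2, latest finish 22).
So Backend can slip 22 − 2 = 20 hours.

20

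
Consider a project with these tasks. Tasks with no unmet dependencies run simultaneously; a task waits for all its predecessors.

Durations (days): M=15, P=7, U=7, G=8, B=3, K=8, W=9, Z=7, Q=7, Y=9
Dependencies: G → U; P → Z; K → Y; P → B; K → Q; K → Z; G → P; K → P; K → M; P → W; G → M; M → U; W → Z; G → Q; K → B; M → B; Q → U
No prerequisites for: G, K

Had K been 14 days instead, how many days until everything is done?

37

Actual critical path: K→P→W→Z = 8+7+9+7 = 31 ⇒ 31 days.
K lies on that path, so at 14 days the path becomes 37 days.
That remains the longest chain; total 37 days.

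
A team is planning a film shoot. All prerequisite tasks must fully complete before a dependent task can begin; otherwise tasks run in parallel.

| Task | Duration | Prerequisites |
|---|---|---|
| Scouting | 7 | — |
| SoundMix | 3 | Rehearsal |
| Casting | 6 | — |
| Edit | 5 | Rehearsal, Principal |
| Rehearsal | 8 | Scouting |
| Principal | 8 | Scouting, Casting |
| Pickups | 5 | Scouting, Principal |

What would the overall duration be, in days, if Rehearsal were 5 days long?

Actual critical path: Scouting→Rehearsal→Edit = 7+8+5 = 20 ⇒ 20 days.
Since Rehearsal is critical, the -3 change carries straight to that chain (now 17 days).
Now Scouting→Principal→Pickups = 7+8+5 = 20 is longest, so the finish becomes 20 days.

20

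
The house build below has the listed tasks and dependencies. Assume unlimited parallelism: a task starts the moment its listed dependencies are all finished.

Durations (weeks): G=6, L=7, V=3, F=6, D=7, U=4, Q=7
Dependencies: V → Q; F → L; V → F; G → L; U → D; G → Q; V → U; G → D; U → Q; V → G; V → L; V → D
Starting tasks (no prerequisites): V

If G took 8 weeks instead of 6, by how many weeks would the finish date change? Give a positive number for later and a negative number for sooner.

2

The binding path is V→G→Q = 3+6+7 = 16; finish at 16 weeks.
G is on the critical path; changing it to 8 makes that path 18 weeks.
No other chain overtakes it, so the finish is 18 weeks.
Change in finish: 18 − 16 = +2 weeks.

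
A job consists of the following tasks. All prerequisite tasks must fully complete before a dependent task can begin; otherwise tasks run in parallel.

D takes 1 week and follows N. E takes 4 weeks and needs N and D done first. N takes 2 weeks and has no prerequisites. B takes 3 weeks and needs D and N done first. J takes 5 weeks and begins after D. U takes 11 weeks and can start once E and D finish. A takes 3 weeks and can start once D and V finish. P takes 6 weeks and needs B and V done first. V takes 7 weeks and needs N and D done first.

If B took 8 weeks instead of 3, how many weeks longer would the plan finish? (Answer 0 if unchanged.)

0

As given, the longest chain is N→D→E→U = 2+1+4+11 = 18, so the finish is 18 weeks.
The longest path through B is only 12 weeks, so B has float 6.
That remains the longest chain; total 18 weeks.
Change in finish: 18 − 18 = +0 weeks.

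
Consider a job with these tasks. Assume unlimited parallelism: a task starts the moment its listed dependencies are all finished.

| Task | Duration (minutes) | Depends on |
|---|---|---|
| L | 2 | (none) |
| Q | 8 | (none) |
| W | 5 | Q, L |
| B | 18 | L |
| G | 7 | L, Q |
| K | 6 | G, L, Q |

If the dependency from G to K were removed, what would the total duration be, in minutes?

20

With the dependency in place, Q→G→K = 8+7+6 = 21 sets the finish at 21 minutes.
Without G→K, K's earliest start moves from 15 to 8.
New critical path: L→B = 2+18 = 20 ⇒ 20 minutes.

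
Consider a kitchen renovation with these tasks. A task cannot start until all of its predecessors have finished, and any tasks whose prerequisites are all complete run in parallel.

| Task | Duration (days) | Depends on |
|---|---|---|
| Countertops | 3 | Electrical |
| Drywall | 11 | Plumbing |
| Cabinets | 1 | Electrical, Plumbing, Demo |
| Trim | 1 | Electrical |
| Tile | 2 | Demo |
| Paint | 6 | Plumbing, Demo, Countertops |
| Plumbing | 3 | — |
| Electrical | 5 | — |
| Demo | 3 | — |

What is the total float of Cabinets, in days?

8

Critical path: Plumbing→Drywall = 3+11 = 14, so the finish is 14 days.
Longest path through Cabinets: 6 days (earliest finish 6, latest finish 14).
Slack of Cabinets = 13 − 5 = 8 days.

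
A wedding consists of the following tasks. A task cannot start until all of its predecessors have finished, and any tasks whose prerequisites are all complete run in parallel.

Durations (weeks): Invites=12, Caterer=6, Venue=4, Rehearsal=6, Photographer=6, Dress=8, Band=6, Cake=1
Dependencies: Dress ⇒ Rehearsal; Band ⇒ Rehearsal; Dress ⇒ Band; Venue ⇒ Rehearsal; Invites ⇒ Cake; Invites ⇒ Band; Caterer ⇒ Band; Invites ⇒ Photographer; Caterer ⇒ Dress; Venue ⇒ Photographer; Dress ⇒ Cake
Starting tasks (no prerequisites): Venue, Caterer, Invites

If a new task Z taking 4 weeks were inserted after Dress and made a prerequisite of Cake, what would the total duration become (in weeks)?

26

Originally the plan takes 26 weeks.
With Z inserted, Cake now waits for max(Invites, Dress, Z).
New critical path: Caterer→Dress→Band→Rehearsal = 6+8+6+6 = 26 ⇒ 26 weeks.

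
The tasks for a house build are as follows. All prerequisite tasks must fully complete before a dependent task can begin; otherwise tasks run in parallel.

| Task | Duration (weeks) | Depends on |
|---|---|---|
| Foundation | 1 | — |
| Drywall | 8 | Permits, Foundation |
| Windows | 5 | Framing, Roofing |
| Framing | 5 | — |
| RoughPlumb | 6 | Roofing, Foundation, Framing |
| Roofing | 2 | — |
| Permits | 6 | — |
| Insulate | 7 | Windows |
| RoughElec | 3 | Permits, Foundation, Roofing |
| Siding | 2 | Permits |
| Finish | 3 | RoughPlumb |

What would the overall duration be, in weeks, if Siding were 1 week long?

The binding path is Framing→Windows→Insulate = 5+5+7 = 17; finish at 17 weeks.
Siding is off the critical path — its longest chain is 8 weeks, giving 9 of slack.
That remains the longest chain; total 17 weeks.

17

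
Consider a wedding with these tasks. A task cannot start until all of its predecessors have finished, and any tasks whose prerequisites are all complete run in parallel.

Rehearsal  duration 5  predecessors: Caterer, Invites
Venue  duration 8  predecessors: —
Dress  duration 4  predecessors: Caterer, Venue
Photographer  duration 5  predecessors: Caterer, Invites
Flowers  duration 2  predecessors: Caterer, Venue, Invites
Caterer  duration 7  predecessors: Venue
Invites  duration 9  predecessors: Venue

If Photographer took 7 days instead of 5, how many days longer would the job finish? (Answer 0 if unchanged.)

2

As given, the longest chain is Venue→Invites→Photographer = 8+9+5 = 22, so the finish is 22 days.
Photographer is on the critical path; changing it to 7 makes that path 24 days.
The critical path is still Venue→Invites→Photographer; finish is now 24 days.
Change in finish: 24 − 22 = +2 days.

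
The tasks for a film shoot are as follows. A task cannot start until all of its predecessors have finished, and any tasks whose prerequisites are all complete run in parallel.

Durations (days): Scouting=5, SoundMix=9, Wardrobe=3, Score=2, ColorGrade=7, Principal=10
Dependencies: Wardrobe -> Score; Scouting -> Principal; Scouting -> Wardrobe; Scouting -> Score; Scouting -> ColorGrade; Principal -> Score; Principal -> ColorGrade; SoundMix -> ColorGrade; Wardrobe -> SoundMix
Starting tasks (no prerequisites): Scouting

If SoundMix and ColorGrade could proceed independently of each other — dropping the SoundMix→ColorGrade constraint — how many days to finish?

22

With the dependency in place, Scouting→Wardrobe→SoundMix→ColorGrade = 5+3+9+7 = 24 sets the finish at 24 days.
Without SoundMix→ColorGrade, ColorGrade's earliest start moves from 17 to 15.
The longest chain is now Scouting→Principal→ColorGrade = 5+10+7 = 22, so the film shoot takes 22 days.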